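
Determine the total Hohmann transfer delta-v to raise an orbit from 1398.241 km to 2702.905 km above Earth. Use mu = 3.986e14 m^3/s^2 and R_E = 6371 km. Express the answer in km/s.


r1 = 7769.2410 km = 7.769241e+06 m
r2 = 9073.9050 km = 9.073905e+06 m
dv1 = sqrt(mu/r1)*(sqrt(2*r2/(r1+r2)) - 1) = 272.2382 m/s
dv2 = sqrt(mu/r2)*(1 - sqrt(2*r1/(r1+r2))) = 261.8680 m/s
total dv = |dv1| + |dv2| = 272.2382 + 261.8680 = 534.1062 m/s = 0.5341062 km/s

0.5341 km/s


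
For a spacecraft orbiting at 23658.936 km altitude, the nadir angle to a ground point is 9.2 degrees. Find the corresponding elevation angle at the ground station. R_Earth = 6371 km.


r = R_E + alt = 30029.9360 km
Law of sines in the satellite / Earth-center / ground-point triangle:
  sin(nadir)/R_E = sin(90 + el)/r  =>  cos(el) = (r/R_E)*sin(nadir)
cos(el) = (30029.9360 / 6371.0000) * sin(9.2 deg) = 0.7536057
el = arccos(0.7536057) = 41.0963 deg
(Earth-central angle = 90 - nadir - el = 39.7037 deg)

41.0963 degrees


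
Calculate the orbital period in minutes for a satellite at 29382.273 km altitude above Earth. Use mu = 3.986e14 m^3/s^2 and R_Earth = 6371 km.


r = 35753.2730 km = 3.5753273e+07 m
T = 2*pi*sqrt(r^3/mu) = 2*pi*sqrt(4.5703285e+22 / 3.986e14)
T = 67279.8367 s = 1121.3306 min

1121.3306 minutes


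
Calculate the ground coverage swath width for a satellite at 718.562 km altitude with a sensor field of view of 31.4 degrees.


FOV = 31.4 deg = 0.5480334 rad
swath = 2 * alt * tan(FOV/2) = 2 * 718.562 * tan(0.2740167)
swath = 2 * 718.562 * 0.2810873
swath = 403.9573 km

403.9573 km


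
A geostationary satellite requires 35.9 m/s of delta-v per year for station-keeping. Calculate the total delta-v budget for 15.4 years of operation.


dV = rate * years = 35.9 * 15.4
dV = 552.8600 m/s

552.8600 m/s


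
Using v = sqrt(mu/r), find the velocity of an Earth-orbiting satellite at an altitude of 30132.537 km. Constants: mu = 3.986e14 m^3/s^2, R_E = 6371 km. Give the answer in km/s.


r = R_E + alt = 6371.0 + 30132.537 = 36503.5370 km = 3.6503537e+07 m
v = sqrt(mu/r) = sqrt(3.986e14 / 3.6503537e+07) = 3304.4651 m/s = 3.3045 km/s

3.3045 km/s


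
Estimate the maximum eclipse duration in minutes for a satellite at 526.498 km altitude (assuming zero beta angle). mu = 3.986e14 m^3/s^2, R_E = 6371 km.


r = 6897.4980 km
T = 95.0161 min
Eclipse fraction = arcsin(R_E/r)/pi = arcsin(6371.0000/6897.4980)/pi
= arcsin(0.9236683)/pi = 0.3748244
Eclipse duration = 0.3748244 * 95.0161 = 35.6144 min

35.6144 minutes


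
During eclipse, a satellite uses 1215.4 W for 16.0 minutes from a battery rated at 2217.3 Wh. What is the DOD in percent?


E_used = P * t / 60 = 1215.4 * 16.0 / 60 = 324.1067 Wh
DOD = E_used / E_total * 100 = 324.1067 / 2217.3 * 100
DOD = 14.6172 %

14.6172 %


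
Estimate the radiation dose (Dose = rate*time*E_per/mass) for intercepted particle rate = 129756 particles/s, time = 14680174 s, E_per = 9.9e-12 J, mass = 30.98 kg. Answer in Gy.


Total energy deposited = rate * time * E_per
  = 129756 * 14680174 * 9.9e-12 = 18.8579 J
Dose = E_total / mass = 18.8579 / 30.98
Dose = 0.6087128 Gy

0.6087 Gy


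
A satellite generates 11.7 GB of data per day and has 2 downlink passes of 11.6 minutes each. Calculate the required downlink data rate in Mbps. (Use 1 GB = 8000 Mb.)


total contact time = 2 * 11.6 * 60 = 1392.0000 s
data = 11.7 GB = 93600.0000 Mb
rate = 93600.0000 / 1392.0000 = 67.2414 Mbps

67.2414 Mbps


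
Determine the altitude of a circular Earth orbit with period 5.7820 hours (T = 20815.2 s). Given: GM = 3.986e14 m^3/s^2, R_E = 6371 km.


T = 20815.2 s
r = (mu*T^2/(4*pi^2))^(1/3) = (3.986e14 * 20815.2^2 / (4*pi^2))^(1/3)
r = 1.6354838e+07 m = 16354.8379 km
alt = r - R_E = 16354.8379 - 6371 = 9983.8379 km

9983.8379 km


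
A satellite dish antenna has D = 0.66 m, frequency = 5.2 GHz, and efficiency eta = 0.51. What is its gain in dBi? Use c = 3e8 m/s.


lambda = c/f = 3e8 / 5.2e+09 = 0.05769231 m
G = eta*(pi*D/lambda)^2 = 0.51*(pi*0.66/0.05769231)^2
G = 658.7520 (linear)
G = 10*log10(658.7520) = 28.1872 dBi

28.1872 dBi


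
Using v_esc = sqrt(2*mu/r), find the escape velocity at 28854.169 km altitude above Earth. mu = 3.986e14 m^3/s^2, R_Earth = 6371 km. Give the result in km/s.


r = 6371.0 + 28854.169 = 35225.1690 km = 3.5225169e+07 m
v_esc = sqrt(2*mu/r) = sqrt(2*3.986e14 / 3.5225169e+07)
v_esc = 4757.2624 m/s = 4.7573 km/s

4.7573 km/s


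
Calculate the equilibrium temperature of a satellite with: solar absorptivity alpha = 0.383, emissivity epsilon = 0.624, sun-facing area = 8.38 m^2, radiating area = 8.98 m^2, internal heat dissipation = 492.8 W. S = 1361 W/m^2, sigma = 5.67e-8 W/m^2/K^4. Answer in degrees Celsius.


Numerator = alpha*S*A_sun + Q_int = 0.383*1361*8.38 + 492.8 = 4860.9839 W
Denominator = eps*sigma*A_rad = 0.624*5.67e-8*8.98 = 3.1771958e-07 W/K^4
T^4 = 1.5299604e+10 K^4
T = 351.6981 K = 78.5481 C

78.5481 degrees Celsius


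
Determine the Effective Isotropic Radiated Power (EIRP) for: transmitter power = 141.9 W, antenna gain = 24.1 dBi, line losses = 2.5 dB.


Pt = 141.9 W = 21.5198 dBW
EIRP = Pt_dBW + Gt - losses = 21.5198 + 24.1 - 2.5 = 43.1198 dBW

43.1198 dBW


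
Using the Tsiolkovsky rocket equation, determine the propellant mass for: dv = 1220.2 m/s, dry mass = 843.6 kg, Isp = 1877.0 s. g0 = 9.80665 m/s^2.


ve = Isp * g0 = 1877.0 * 9.80665 = 18407.082050 m/s
mass ratio = exp(dv/ve) = exp(1220.2/18407.082050) = 1.06853623
m_prop = m_dry * (mr - 1) = 843.6 * (1.06853623 - 1)
m_prop = 57.8172 kg

57.8172 kg


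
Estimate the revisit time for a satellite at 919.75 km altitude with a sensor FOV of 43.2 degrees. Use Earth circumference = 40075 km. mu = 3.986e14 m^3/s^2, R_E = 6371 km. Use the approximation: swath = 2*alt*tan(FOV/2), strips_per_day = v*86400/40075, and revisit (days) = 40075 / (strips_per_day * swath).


swath = 2*919.75*tan(0.3769911) = 728.3096 km
v = sqrt(mu/r) = 7394.0527 m/s = 7.3941 km/s
strips/day = v*86400/40075 = 7.3941*86400/40075 = 15.9413
coverage/day = strips * swath = 15.9413 * 728.3096 = 11610.1752 km
revisit = 40075 / 11610.1752 = 3.4517 days

3.4517 days


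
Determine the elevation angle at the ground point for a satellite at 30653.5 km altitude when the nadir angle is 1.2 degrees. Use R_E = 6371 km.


r = R_E + alt = 37024.5000 km
Law of sines in the satellite / Earth-center / ground-point triangle:
  sin(nadir)/R_E = sin(90 + el)/r  =>  cos(el) = (r/R_E)*sin(nadir)
cos(el) = (37024.5000 / 6371.0000) * sin(1.2 deg) = 0.121705
el = arccos(0.121705) = 83.0095 deg
(Earth-central angle = 90 - nadir - el = 5.7905 deg)

83.0095 degrees


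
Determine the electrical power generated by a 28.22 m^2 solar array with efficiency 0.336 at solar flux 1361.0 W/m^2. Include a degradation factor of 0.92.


P = area * eta * S * degradation
P = 28.22 * 0.336 * 1361.0 * 0.92
P = 11872.5017 W

11872.5017 W


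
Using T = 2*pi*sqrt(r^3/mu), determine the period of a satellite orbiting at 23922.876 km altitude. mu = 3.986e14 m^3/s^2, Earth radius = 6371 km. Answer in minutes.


r = 30293.8760 km = 3.0293876e+07 m
T = 2*pi*sqrt(r^3/mu) = 2*pi*sqrt(2.7801263e+22 / 3.986e14)
T = 52473.9173 s = 874.5653 min

874.5653 minutes


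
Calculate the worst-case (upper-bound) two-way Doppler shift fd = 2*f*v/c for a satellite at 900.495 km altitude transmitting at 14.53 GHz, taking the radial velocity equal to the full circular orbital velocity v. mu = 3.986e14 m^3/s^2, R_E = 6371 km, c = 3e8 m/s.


r = 7.271495e+06 m
v = sqrt(mu/r) = 7403.8360 m/s (worst-case radial velocity)
f = 14.53 GHz = 1.453e+10 Hz
fd = 2*f*v/c = 2*1.453e+10*7403.8360/3.0e+08
fd = 717184.9172 Hz

717184.9172 Hz


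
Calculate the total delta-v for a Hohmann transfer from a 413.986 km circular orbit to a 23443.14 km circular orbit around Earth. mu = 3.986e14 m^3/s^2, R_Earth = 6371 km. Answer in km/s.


r1 = 6784.9860 km = 6.784986e+06 m
r2 = 29814.1400 km = 2.981414e+07 m
dv1 = sqrt(mu/r1)*(sqrt(2*r2/(r1+r2)) - 1) = 2118.6081 m/s
dv2 = sqrt(mu/r2)*(1 - sqrt(2*r1/(r1+r2))) = 1429.9888 m/s
total dv = |dv1| + |dv2| = 2118.6081 + 1429.9888 = 3548.5969 m/s = 3.5486 km/s

3.5486 km/s


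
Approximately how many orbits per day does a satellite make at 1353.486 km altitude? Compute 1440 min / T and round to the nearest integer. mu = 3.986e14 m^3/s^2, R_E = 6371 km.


r = 7.724486e+06 m
T = 2*pi*sqrt(r^3/mu) = 6756.4039 s = 112.6067 min
revs/day = 1440 / 112.6067 = 12.7879
Rounded: 13 revolutions per day

13 revolutions per day


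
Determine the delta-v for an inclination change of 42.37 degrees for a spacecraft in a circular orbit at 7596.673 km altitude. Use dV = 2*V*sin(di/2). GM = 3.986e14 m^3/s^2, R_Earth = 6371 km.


r = 13967.6730 km = 1.3967673e+07 m
V = sqrt(mu/r) = 5342.0336 m/s
di = 42.37 deg = 0.739496 rad
dV = 2*V*sin(di/2) = 2*5342.0336*sin(0.369748)
dV = 3861.0133 m/s = 3.8610 km/s

3.8610 km/s


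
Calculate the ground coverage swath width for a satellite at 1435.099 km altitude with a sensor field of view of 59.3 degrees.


FOV = 59.3 deg = 1.0350 rad
swath = 2 * alt * tan(FOV/2) = 2 * 1435.099 * tan(0.5174901)
swath = 2 * 1435.099 * 0.5692339
swath = 1633.8141 km

1633.8141 km


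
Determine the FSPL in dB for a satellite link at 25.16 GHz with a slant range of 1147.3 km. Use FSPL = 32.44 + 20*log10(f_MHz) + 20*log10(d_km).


f = 25.16 GHz = 25160.0000 MHz
d = 1147.3 km
FSPL = 32.44 + 20*log10(25160.0000) + 20*log10(1147.3)
FSPL = 32.44 + 88.0142 + 61.1935
FSPL = 181.6478 dB

181.6478 dB


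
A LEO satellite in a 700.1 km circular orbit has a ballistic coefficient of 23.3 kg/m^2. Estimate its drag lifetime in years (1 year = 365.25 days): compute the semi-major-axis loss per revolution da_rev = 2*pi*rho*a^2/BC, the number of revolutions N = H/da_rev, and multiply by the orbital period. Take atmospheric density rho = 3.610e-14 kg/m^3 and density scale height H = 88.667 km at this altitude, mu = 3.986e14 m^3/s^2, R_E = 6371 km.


a = R_E + alt = 7071.1000 km = 7.0711e+06 m
da_rev = 2*pi*rho*a^2/BC = 2*pi*3.610e-14*(7.0711e+06)^2/23.3 = 0.486749044 m per revolution
N = H/da_rev = 88667.0000 m / 0.486749044 m = 182161.6314 revolutions
P = 2*pi*sqrt(a^3/mu) = 5917.5466 s
lifetime = N*P = 182161.6314 * 5917.5466 = 1.07795e+09 s = 12476.2726 days
years = 12476.2726 / 365.25 = 34.1582 years

34.1582 years


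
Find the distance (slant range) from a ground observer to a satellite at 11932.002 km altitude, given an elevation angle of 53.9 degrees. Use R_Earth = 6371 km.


h = 11932.002 km, el = 53.9 deg
d = -R_E*sin(el) + sqrt((R_E*sin(el))^2 + 2*R_E*h + h^2)
d = -6371.0000*sin(0.9407325) + sqrt((6371.0000*0.8079899)^2 + 2*6371.0000*11932.002 + 11932.002^2)
d = 12766.2322 km

12766.2322 km


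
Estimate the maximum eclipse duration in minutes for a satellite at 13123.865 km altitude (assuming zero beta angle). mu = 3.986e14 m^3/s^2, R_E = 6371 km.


r = 19494.8650 km
T = 451.4819 min
Eclipse fraction = arcsin(R_E/r)/pi = arcsin(6371.0000/19494.8650)/pi
= arcsin(0.326804)/pi = 0.1059717
Eclipse duration = 0.1059717 * 451.4819 = 47.8443 min

47.8443 minutes


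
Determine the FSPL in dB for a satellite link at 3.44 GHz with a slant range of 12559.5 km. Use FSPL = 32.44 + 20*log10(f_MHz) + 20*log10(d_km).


f = 3.44 GHz = 3440.0000 MHz
d = 12559.5 km
FSPL = 32.44 + 20*log10(3440.0000) + 20*log10(12559.5)
FSPL = 32.44 + 70.7312 + 81.9794
FSPL = 185.1506 dB

185.1506 dB


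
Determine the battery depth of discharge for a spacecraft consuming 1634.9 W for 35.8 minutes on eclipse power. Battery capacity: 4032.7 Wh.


E_used = P * t / 60 = 1634.9 * 35.8 / 60 = 975.4903 Wh
DOD = E_used / E_total * 100 = 975.4903 / 4032.7 * 100
DOD = 24.1895 %

24.1895 %


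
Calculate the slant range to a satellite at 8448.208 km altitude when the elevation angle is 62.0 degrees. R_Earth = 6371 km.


h = 8448.208 km, el = 62.0 deg
d = -R_E*sin(el) + sqrt((R_E*sin(el))^2 + 2*R_E*h + h^2)
d = -6371.0000*sin(1.0821) + sqrt((6371.0000*0.8829476)^2 + 2*6371.0000*8448.208 + 8448.208^2)
d = 8888.9692 km

8888.9692 km


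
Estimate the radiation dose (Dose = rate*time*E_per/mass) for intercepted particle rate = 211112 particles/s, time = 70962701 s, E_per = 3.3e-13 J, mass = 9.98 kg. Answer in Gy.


Total energy deposited = rate * time * E_per
  = 211112 * 70962701 * 3.3e-13 = 4.9438 J
Dose = E_total / mass = 4.9438 / 9.98
Dose = 0.4953663 Gy

0.4954 Gy


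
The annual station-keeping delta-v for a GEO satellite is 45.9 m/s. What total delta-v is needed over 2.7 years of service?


dV = rate * years = 45.9 * 2.7
dV = 123.9300 m/s

123.9300 m/s


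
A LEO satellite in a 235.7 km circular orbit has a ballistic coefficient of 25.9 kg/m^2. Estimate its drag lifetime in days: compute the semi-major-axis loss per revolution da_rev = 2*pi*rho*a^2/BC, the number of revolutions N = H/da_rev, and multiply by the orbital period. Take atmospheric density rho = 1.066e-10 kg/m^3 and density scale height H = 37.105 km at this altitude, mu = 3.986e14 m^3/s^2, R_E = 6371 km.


a = R_E + alt = 6606.7000 km = 6.6067e+06 m
da_rev = 2*pi*rho*a^2/BC = 2*pi*1.066e-10*(6.6067e+06)^2/25.9 = 1128.772661 m per revolution
N = H/da_rev = 37105.0000 m / 1128.772661 m = 32.8720 revolutions
P = 2*pi*sqrt(a^3/mu) = 5344.2664 s
lifetime = N*P = 32.8720 * 5344.2664 = 175676.6555 s = 2.0333 days

2.0333 days


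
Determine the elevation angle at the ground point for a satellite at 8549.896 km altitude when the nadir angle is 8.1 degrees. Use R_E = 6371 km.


r = R_E + alt = 14920.8960 km
Law of sines in the satellite / Earth-center / ground-point triangle:
  sin(nadir)/R_E = sin(90 + el)/r  =>  cos(el) = (r/R_E)*sin(nadir)
cos(el) = (14920.8960 / 6371.0000) * sin(8.1 deg) = 0.329991
el = arccos(0.329991) = 70.7318 deg
(Earth-central angle = 90 - nadir - el = 11.1682 deg)

70.7318 degrees


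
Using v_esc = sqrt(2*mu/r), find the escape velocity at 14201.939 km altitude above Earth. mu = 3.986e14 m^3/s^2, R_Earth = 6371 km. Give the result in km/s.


r = 6371.0 + 14201.939 = 20572.9390 km = 2.0572939e+07 m
v_esc = sqrt(2*mu/r) = sqrt(2*3.986e14 / 2.0572939e+07)
v_esc = 6224.9444 m/s = 6.2249 km/s

6.2249 km/s


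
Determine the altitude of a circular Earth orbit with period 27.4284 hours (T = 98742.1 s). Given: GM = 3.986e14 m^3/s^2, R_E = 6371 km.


T = 98742.1 s
r = (mu*T^2/(4*pi^2))^(1/3) = (3.986e14 * 98742.1^2 / (4*pi^2))^(1/3)
r = 4.6173638e+07 m = 46173.6378 km
alt = r - R_E = 46173.6378 - 6371 = 39802.6378 km

39802.6378 km


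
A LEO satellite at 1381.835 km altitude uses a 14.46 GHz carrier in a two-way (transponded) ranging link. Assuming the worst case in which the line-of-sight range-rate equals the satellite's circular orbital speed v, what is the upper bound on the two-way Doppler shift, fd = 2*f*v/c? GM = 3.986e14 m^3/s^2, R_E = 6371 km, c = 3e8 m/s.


r = 7.752835e+06 m
v = sqrt(mu/r) = 7170.3173 m/s (worst-case radial velocity)
f = 14.46 GHz = 1.446e+10 Hz
fd = 2*f*v/c = 2*1.446e+10*7170.3173/3.0e+08
fd = 691218.5911 Hz

691218.5911 Hz


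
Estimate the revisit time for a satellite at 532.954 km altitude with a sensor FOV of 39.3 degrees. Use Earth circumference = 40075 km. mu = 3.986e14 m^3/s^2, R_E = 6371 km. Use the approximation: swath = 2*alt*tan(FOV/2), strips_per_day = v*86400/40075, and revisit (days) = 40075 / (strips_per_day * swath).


swath = 2*532.954*tan(0.3429572) = 380.6012 km
v = sqrt(mu/r) = 7598.3571 m/s = 7.5984 km/s
strips/day = v*86400/40075 = 7.5984*86400/40075 = 16.3817
coverage/day = strips * swath = 16.3817 * 380.6012 = 6234.9085 km
revisit = 40075 / 6234.9085 = 6.4275 days

6.4275 days


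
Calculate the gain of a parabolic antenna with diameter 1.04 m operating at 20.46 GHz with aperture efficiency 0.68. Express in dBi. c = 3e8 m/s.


lambda = c/f = 3e8 / 2.046e+10 = 0.01466276 m
G = eta*(pi*D/lambda)^2 = 0.68*(pi*1.04/0.01466276)^2
G = 33763.2377 (linear)
G = 10*log10(33763.2377) = 45.2844 dBi

45.2844 dBi


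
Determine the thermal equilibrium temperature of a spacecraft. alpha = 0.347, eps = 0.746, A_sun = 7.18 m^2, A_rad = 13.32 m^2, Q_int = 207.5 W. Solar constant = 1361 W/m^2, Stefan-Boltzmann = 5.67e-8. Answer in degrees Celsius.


Numerator = alpha*S*A_sun + Q_int = 0.347*1361*7.18 + 207.5 = 3598.3771 W
Denominator = eps*sigma*A_rad = 0.746*5.67e-8*13.32 = 5.6341202e-07 W/K^4
T^4 = 6.3867594e+09 K^4
T = 282.6963 K = 9.5463 C

9.5463 degrees Celsius


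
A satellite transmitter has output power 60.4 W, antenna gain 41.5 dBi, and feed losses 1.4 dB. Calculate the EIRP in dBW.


Pt = 60.4 W = 17.8104 dBW
EIRP = Pt_dBW + Gt - losses = 17.8104 + 41.5 - 1.4 = 57.9104 dBW

57.9104 dBW


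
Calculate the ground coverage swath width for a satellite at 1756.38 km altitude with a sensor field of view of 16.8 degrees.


FOV = 16.8 deg = 0.2932153 rad
swath = 2 * alt * tan(FOV/2) = 2 * 1756.38 * tan(0.1466077)
swath = 2 * 1756.38 * 0.1476672
swath = 518.7193 km

518.7193 km


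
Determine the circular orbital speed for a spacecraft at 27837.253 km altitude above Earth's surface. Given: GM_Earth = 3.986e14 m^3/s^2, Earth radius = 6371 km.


r = R_E + alt = 6371.0 + 27837.253 = 34208.2530 km = 3.4208253e+07 m
v = sqrt(mu/r) = sqrt(3.986e14 / 3.4208253e+07) = 3413.5259 m/s = 3.4135 km/s

3.4135 km/s


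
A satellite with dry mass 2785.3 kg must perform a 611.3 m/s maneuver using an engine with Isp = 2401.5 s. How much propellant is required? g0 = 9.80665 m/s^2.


ve = Isp * g0 = 2401.5 * 9.80665 = 23550.669975 m/s
mass ratio = exp(dv/ve) = exp(611.3/23550.669975) = 1.02629661
m_prop = m_dry * (mr - 1) = 2785.3 * (1.02629661 - 1)
m_prop = 73.2439 kg

73.2439 kg


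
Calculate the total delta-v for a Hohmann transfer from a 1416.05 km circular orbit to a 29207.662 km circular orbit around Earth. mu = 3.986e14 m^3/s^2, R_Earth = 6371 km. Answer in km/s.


r1 = 7787.0500 km = 7.78705e+06 m
r2 = 35578.6620 km = 3.5578662e+07 m
dv1 = sqrt(mu/r1)*(sqrt(2*r2/(r1+r2)) - 1) = 2010.1626 m/s
dv2 = sqrt(mu/r2)*(1 - sqrt(2*r1/(r1+r2))) = 1341.2730 m/s
total dv = |dv1| + |dv2| = 2010.1626 + 1341.2730 = 3351.4356 m/s = 3.3514 km/s

3.3514 km/s


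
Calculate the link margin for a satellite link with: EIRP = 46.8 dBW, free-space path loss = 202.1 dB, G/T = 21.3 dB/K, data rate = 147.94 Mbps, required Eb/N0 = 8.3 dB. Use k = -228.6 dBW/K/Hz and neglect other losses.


C/N0 = EIRP - FSPL + G/T - k = 46.8 - 202.1 + 21.3 - (-228.6)
C/N0 = 94.6000 dB-Hz
R_b = 147.94 Mbps = 1.4794e+08 bps -> 10*log10(R_b) = 81.7009 dB-Hz
Eb/N0 = C/N0 - 10*log10(R_b) = 94.6000 - 81.7009 = 12.8991 dB
Margin = Eb/N0 - Eb/N0_req = 12.8991 - 8.3 = 4.5991 dB (link closes)

4.5991 dB


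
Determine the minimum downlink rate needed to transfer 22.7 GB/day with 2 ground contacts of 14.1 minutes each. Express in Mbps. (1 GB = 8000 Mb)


total contact time = 2 * 14.1 * 60 = 1692.0000 s
data = 22.7 GB = 181600.0000 Mb
rate = 181600.0000 / 1692.0000 = 107.3286 Mbps

107.3286 Mbps


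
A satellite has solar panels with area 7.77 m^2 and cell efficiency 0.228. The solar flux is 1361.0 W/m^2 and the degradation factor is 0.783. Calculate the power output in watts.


P = area * eta * S * degradation
P = 7.77 * 0.228 * 1361.0 * 0.783
P = 1887.8859 W

1887.8859 W


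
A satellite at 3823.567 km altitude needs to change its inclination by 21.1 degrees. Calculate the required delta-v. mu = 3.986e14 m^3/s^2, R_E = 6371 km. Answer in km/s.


r = 10194.5670 km = 1.0194567e+07 m
V = sqrt(mu/r) = 6252.9399 m/s
di = 21.1 deg = 0.3682645 rad
dV = 2*V*sin(di/2) = 2*6252.9399*sin(0.1841322)
dV = 2289.7454 m/s = 2.2897 km/s

2.2897 km/s


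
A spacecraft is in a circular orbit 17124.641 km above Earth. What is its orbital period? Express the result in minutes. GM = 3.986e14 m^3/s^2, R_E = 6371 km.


r = 23495.6410 km = 2.3495641e+07 m
T = 2*pi*sqrt(r^3/mu) = 2*pi*sqrt(1.2970655e+22 / 3.986e14)
T = 35841.9944 s = 597.3666 min

597.3666 minutes


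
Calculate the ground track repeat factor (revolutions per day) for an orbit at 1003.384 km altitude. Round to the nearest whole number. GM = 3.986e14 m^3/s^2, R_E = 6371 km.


r = 7.374384e+06 m
T = 2*pi*sqrt(r^3/mu) = 6302.3112 s = 105.0385 min
revs/day = 1440 / 105.0385 = 13.7093
Rounded: 14 revolutions per day

14 revolutions per day


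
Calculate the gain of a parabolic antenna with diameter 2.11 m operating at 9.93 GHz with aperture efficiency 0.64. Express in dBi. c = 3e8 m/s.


lambda = c/f = 3e8 / 9.93e+09 = 0.03021148 m
G = eta*(pi*D/lambda)^2 = 0.64*(pi*2.11/0.03021148)^2
G = 30810.6328 (linear)
G = 10*log10(30810.6328) = 44.8870 dBi

44.8870 dBi


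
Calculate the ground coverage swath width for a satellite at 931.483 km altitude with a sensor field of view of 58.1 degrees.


FOV = 58.1 deg = 1.0140 rad
swath = 2 * alt * tan(FOV/2) = 2 * 931.483 * tan(0.5070181)
swath = 2 * 931.483 * 0.5554504
swath = 1034.7852 km

1034.7852 km


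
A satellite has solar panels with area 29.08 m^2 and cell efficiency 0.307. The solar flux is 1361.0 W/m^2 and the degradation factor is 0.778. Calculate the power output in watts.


P = area * eta * S * degradation
P = 29.08 * 0.307 * 1361.0 * 0.778
P = 9453.0183 W

9453.0183 W


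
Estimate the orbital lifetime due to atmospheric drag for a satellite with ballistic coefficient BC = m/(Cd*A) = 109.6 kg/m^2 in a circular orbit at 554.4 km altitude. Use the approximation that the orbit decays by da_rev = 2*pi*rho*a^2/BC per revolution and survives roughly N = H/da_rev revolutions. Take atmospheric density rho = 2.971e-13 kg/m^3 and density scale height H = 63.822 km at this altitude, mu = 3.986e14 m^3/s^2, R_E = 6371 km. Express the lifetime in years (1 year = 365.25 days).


a = R_E + alt = 6925.4000 km = 6.9254e+06 m
da_rev = 2*pi*rho*a^2/BC = 2*pi*2.971e-13*(6.9254e+06)^2/109.6 = 0.816886448 m per revolution
N = H/da_rev = 63822.0000 m / 0.816886448 m = 78128.3619 revolutions
P = 2*pi*sqrt(a^3/mu) = 5735.5955 s
lifetime = N*P = 78128.3619 * 5735.5955 = 4.4811268e+08 s = 5186.4894 days
years = 5186.4894 / 365.25 = 14.1998 years

14.1998 years


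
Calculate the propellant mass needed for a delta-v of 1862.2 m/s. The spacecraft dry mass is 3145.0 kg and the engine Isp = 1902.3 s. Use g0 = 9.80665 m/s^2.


ve = Isp * g0 = 1902.3 * 9.80665 = 18655.190295 m/s
mass ratio = exp(dv/ve) = exp(1862.2/18655.190295) = 1.10497431
m_prop = m_dry * (mr - 1) = 3145.0 * (1.10497431 - 1)
m_prop = 330.1442 kg

330.1442 kg


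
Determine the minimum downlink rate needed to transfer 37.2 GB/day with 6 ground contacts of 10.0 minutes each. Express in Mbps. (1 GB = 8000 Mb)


total contact time = 6 * 10.0 * 60 = 3600.0000 s
data = 37.2 GB = 297600.0000 Mb
rate = 297600.0000 / 3600.0000 = 82.6667 Mbps

82.6667 Mbps


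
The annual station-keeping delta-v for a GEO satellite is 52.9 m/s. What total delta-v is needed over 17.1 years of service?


dV = rate * years = 52.9 * 17.1
dV = 904.5900 m/s

904.5900 m/s


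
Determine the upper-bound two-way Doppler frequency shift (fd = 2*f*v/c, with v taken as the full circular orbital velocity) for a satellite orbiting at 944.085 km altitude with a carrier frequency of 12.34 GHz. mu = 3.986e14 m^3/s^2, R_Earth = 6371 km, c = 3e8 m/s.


r = 7.315085e+06 m
v = sqrt(mu/r) = 7381.7436 m/s (worst-case radial velocity)
f = 12.34 GHz = 1.234e+10 Hz
fd = 2*f*v/c = 2*1.234e+10*7381.7436/3.0e+08
fd = 607271.4437 Hz

607271.4437 Hz


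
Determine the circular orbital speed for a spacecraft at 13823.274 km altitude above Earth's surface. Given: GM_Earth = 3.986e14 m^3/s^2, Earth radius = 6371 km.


r = R_E + alt = 6371.0 + 13823.274 = 20194.2740 km = 2.0194274e+07 m
v = sqrt(mu/r) = sqrt(3.986e14 / 2.0194274e+07) = 4442.7771 m/s = 4.4428 km/s

4.4428 km/s


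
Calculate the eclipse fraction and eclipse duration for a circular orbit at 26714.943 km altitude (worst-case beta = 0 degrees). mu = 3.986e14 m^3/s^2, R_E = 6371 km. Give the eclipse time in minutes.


r = 33085.9430 km
T = 998.2177 min
Eclipse fraction = arcsin(R_E/r)/pi = arcsin(6371.0000/33085.9430)/pi
= arcsin(0.1925591)/pi = 0.06167872
Eclipse duration = 0.06167872 * 998.2177 = 61.5688 min

61.5688 minutes


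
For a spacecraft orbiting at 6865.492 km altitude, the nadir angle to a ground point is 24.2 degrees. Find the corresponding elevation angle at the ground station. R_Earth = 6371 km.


r = R_E + alt = 13236.4920 km
Law of sines in the satellite / Earth-center / ground-point triangle:
  sin(nadir)/R_E = sin(90 + el)/r  =>  cos(el) = (r/R_E)*sin(nadir)
cos(el) = (13236.4920 / 6371.0000) * sin(24.2 deg) = 0.8516627
el = arccos(0.8516627) = 31.6070 deg
(Earth-central angle = 90 - nadir - el = 34.1930 deg)

31.6070 degrees


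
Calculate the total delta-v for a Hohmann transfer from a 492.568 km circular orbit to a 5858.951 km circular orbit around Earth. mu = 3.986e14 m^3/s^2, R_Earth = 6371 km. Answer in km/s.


r1 = 6863.5680 km = 6.863568e+06 m
r2 = 12229.9510 km = 1.2229951e+07 m
dv1 = sqrt(mu/r1)*(sqrt(2*r2/(r1+r2)) - 1) = 1004.6970 m/s
dv2 = sqrt(mu/r2)*(1 - sqrt(2*r1/(r1+r2))) = 868.3053 m/s
total dv = |dv1| + |dv2| = 1004.6970 + 868.3053 = 1873.0023 m/s = 1.8730 km/s

1.8730 km/s


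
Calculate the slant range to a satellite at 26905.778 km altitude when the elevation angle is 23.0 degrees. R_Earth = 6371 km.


h = 26905.778 km, el = 23.0 deg
d = -R_E*sin(el) + sqrt((R_E*sin(el))^2 + 2*R_E*h + h^2)
d = -6371.0000*sin(0.4014257) + sqrt((6371.0000*0.3907311)^2 + 2*6371.0000*26905.778 + 26905.778^2)
d = 30266.5853 km

30266.5853 km


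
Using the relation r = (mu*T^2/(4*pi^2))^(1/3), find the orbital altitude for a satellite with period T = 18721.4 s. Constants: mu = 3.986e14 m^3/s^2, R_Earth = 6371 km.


T = 18721.4 s
r = (mu*T^2/(4*pi^2))^(1/3) = (3.986e14 * 18721.4^2 / (4*pi^2))^(1/3)
r = 1.5238822e+07 m = 15238.8222 km
alt = r - R_E = 15238.8222 - 6371 = 8867.8222 km

8867.8222 km


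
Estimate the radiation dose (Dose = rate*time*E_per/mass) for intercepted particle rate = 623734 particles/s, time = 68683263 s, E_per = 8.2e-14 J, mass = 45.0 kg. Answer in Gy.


Total energy deposited = rate * time * E_per
  = 623734 * 68683263 * 8.2e-14 = 3.5129 J
Dose = E_total / mass = 3.5129 / 45.0
Dose = 0.07806416 Gy

0.0781 Gy


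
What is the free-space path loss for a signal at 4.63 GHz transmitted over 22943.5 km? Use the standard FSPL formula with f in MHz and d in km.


f = 4.63 GHz = 4630.0000 MHz
d = 22943.5 km
FSPL = 32.44 + 20*log10(4630.0000) + 20*log10(22943.5)
FSPL = 32.44 + 73.3116 + 87.2132
FSPL = 192.9648 dB

192.9648 dB


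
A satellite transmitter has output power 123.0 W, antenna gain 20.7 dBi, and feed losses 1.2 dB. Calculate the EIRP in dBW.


Pt = 123.0 W = 20.8991 dBW
EIRP = Pt_dBW + Gt - losses = 20.8991 + 20.7 - 1.2 = 40.3991 dBW

40.3991 dBW


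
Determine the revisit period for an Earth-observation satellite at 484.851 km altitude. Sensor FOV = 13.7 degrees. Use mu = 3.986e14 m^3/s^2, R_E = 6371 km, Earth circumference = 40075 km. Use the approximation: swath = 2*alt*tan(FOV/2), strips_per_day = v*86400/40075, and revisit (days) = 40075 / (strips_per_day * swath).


swath = 2*484.851*tan(0.1195551) = 116.4883 km
v = sqrt(mu/r) = 7624.9669 m/s = 7.6250 km/s
strips/day = v*86400/40075 = 7.6250*86400/40075 = 16.4391
coverage/day = strips * swath = 16.4391 * 116.4883 = 1914.9636 km
revisit = 40075 / 1914.9636 = 20.9273 days

20.9273 days


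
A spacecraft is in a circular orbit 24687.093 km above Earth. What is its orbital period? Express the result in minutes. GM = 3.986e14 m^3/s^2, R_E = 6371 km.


r = 31058.0930 km = 3.1058093e+07 m
T = 2*pi*sqrt(r^3/mu) = 2*pi*sqrt(2.9958796e+22 / 3.986e14)
T = 54472.0099 s = 907.8668 min

907.8668 minutes


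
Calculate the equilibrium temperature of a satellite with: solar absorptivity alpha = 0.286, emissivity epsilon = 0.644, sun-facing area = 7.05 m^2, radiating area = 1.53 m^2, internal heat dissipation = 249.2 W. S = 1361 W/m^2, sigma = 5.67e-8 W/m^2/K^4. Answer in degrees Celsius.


Numerator = alpha*S*A_sun + Q_int = 0.286*1361*7.05 + 249.2 = 2993.3843 W
Denominator = eps*sigma*A_rad = 0.644*5.67e-8*1.53 = 5.5867644e-08 W/K^4
T^4 = 5.3579927e+10 K^4
T = 481.1168 K = 207.9668 C

207.9668 degrees Celsius


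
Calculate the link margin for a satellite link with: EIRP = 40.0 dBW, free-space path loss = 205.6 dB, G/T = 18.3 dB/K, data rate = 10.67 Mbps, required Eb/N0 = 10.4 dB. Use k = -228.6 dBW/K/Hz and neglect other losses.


C/N0 = EIRP - FSPL + G/T - k = 40.0 - 205.6 + 18.3 - (-228.6)
C/N0 = 81.3000 dB-Hz
R_b = 10.67 Mbps = 1.067e+07 bps -> 10*log10(R_b) = 70.2816 dB-Hz
Eb/N0 = C/N0 - 10*log10(R_b) = 81.3000 - 70.2816 = 11.0184 dB
Margin = Eb/N0 - Eb/N0_req = 11.0184 - 10.4 = 0.6183558 dB (link closes)

0.6184 dB


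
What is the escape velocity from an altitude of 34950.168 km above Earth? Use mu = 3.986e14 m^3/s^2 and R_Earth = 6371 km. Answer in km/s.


r = 6371.0 + 34950.168 = 41321.1680 km = 4.1321168e+07 m
v_esc = sqrt(2*mu/r) = sqrt(2*3.986e14 / 4.1321168e+07)
v_esc = 4392.3542 m/s = 4.3924 km/s

4.3924 km/s


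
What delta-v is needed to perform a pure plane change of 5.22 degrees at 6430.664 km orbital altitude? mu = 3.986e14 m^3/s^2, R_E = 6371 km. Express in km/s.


r = 12801.6640 km = 1.2801664e+07 m
V = sqrt(mu/r) = 5580.0159 m/s
di = 5.22 deg = 0.09110619 rad
dV = 2*V*sin(di/2) = 2*5580.0159*sin(0.04555309)
dV = 508.1982 m/s = 0.5081982 km/s

0.5082 km/s


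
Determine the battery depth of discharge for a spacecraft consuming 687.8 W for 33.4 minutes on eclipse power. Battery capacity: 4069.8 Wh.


E_used = P * t / 60 = 687.8 * 33.4 / 60 = 382.8753 Wh
DOD = E_used / E_total * 100 = 382.8753 / 4069.8 * 100
DOD = 9.4077 %

9.4077 %


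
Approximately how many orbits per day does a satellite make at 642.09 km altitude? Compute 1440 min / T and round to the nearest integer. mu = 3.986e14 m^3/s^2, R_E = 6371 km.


r = 7.01309e+06 m
T = 2*pi*sqrt(r^3/mu) = 5844.8765 s = 97.4146 min
revs/day = 1440 / 97.4146 = 14.7822
Rounded: 15 revolutions per day

15 revolutions per day


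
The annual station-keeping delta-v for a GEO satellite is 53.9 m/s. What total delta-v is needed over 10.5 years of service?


dV = rate * years = 53.9 * 10.5
dV = 565.9500 m/s

565.9500 m/s


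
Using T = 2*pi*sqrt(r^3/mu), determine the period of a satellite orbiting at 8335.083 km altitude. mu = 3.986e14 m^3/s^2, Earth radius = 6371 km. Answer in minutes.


r = 14706.0830 km = 1.4706083e+07 m
T = 2*pi*sqrt(r^3/mu) = 2*pi*sqrt(3.1804681e+21 / 3.986e14)
T = 17748.2992 s = 295.8050 min

295.8050 minutes


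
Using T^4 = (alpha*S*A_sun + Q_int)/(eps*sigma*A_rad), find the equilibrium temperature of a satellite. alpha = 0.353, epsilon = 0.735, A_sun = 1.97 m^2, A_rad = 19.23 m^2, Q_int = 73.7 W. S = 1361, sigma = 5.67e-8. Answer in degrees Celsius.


Numerator = alpha*S*A_sun + Q_int = 0.353*1361*1.97 + 73.7 = 1020.1530 W
Denominator = eps*sigma*A_rad = 0.735*5.67e-8*19.23 = 8.0140064e-07 W/K^4
T^4 = 1.2729626e+09 K^4
T = 188.8878 K = -84.2622 C

-84.2622 degrees Celsius


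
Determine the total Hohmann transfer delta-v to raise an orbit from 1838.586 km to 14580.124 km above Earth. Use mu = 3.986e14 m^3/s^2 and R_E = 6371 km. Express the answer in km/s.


r1 = 8209.5860 km = 8.209586e+06 m
r2 = 20951.1240 km = 2.0951124e+07 m
dv1 = sqrt(mu/r1)*(sqrt(2*r2/(r1+r2)) - 1) = 1384.7164 m/s
dv2 = sqrt(mu/r2)*(1 - sqrt(2*r1/(r1+r2))) = 1088.8258 m/s
total dv = |dv1| + |dv2| = 1384.7164 + 1088.8258 = 2473.5422 m/s = 2.4735 km/s

2.4735 km/s


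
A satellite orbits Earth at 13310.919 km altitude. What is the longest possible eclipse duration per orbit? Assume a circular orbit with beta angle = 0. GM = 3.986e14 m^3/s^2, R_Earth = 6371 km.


r = 19681.9190 km
T = 457.9954 min
Eclipse fraction = arcsin(R_E/r)/pi = arcsin(6371.0000/19681.9190)/pi
= arcsin(0.3236981)/pi = 0.1049262
Eclipse duration = 0.1049262 * 457.9954 = 48.0557 min

48.0557 minutes


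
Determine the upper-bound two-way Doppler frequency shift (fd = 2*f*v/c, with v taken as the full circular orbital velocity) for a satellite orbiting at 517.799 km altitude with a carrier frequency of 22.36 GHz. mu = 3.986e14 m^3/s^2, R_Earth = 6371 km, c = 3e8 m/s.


r = 6.888799e+06 m
v = sqrt(mu/r) = 7606.7105 m/s (worst-case radial velocity)
f = 22.36 GHz = 2.236e+10 Hz
fd = 2*f*v/c = 2*2.236e+10*7606.7105/3.0e+08
fd = 1.133907e+06 Hz

1.1339e+06 Hz


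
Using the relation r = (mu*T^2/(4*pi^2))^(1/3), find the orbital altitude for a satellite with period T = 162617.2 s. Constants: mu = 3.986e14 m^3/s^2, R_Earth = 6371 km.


T = 162617.2 s
r = (mu*T^2/(4*pi^2))^(1/3) = (3.986e14 * 162617.2^2 / (4*pi^2))^(1/3)
r = 6.439273e+07 m = 64392.7301 km
alt = r - R_E = 64392.7301 - 6371 = 58021.7301 km

58021.7301 km


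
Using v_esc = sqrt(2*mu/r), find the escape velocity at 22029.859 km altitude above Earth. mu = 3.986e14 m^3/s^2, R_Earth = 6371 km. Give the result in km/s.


r = 6371.0 + 22029.859 = 28400.8590 km = 2.8400859e+07 m
v_esc = sqrt(2*mu/r) = sqrt(2*3.986e14 / 2.8400859e+07)
v_esc = 5298.0726 m/s = 5.2981 km/s

5.2981 km/s


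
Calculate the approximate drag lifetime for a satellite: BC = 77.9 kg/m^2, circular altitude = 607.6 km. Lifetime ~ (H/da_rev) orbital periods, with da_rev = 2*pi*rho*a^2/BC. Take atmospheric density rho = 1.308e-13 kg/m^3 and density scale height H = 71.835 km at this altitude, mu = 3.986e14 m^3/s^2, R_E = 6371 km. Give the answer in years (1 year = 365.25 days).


a = R_E + alt = 6978.6000 km = 6.9786e+06 m
da_rev = 2*pi*rho*a^2/BC = 2*pi*1.308e-13*(6.9786e+06)^2/77.9 = 0.513791325 m per revolution
N = H/da_rev = 71835.0000 m / 0.513791325 m = 139813.5713 revolutions
P = 2*pi*sqrt(a^3/mu) = 5801.8124 s
lifetime = N*P = 139813.5713 * 5801.8124 = 8.1117211e+08 s = 9388.5661 days
years = 9388.5661 / 365.25 = 25.7045 years

25.7045 years


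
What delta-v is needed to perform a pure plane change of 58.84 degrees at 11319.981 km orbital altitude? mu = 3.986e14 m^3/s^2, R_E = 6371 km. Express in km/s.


r = 17690.9810 km = 1.7690981e+07 m
V = sqrt(mu/r) = 4746.7099 m/s
di = 58.84 deg = 1.0270 rad
dV = 2*V*sin(di/2) = 2*4746.7099*sin(0.5134759)
dV = 4663.2422 m/s = 4.6632 km/s

4.6632 km/s


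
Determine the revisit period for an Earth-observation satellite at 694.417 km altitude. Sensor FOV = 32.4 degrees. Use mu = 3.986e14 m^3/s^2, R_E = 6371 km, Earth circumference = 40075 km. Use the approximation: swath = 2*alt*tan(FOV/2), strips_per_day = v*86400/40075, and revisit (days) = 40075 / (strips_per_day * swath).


swath = 2*694.417*tan(0.2827433) = 403.4936 km
v = sqrt(mu/r) = 7511.0343 m/s = 7.5110 km/s
strips/day = v*86400/40075 = 7.5110*86400/40075 = 16.1935
coverage/day = strips * swath = 16.1935 * 403.4936 = 6533.9617 km
revisit = 40075 / 6533.9617 = 6.1333 days

6.1333 days


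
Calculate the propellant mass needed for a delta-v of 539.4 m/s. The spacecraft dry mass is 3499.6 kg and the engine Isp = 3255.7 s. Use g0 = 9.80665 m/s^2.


ve = Isp * g0 = 3255.7 * 9.80665 = 31927.510405 m/s
mass ratio = exp(dv/ve) = exp(539.4/31927.510405) = 1.01703804
m_prop = m_dry * (mr - 1) = 3499.6 * (1.01703804 - 1)
m_prop = 59.6263 kg

59.6263 kg


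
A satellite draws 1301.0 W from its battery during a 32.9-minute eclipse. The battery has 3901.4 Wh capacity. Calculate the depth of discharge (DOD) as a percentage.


E_used = P * t / 60 = 1301.0 * 32.9 / 60 = 713.3817 Wh
DOD = E_used / E_total * 100 = 713.3817 / 3901.4 * 100
DOD = 18.2853 %

18.2853 %


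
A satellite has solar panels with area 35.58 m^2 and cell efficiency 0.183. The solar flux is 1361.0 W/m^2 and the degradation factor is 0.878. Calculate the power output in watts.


P = area * eta * S * degradation
P = 35.58 * 0.183 * 1361.0 * 0.878
P = 7780.5388 W

7780.5388 W


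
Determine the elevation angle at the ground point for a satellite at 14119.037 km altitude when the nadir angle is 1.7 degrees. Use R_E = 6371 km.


r = R_E + alt = 20490.0370 km
Law of sines in the satellite / Earth-center / ground-point triangle:
  sin(nadir)/R_E = sin(90 + el)/r  =>  cos(el) = (r/R_E)*sin(nadir)
cos(el) = (20490.0370 / 6371.0000) * sin(1.7 deg) = 0.09541084
el = arccos(0.09541084) = 84.5250 deg
(Earth-central angle = 90 - nadir - el = 3.7750 deg)

84.5250 degrees


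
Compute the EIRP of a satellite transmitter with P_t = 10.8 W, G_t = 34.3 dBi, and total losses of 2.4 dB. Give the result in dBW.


Pt = 10.8 W = 10.3342 dBW
EIRP = Pt_dBW + Gt - losses = 10.3342 + 34.3 - 2.4 = 42.2342 dBW

42.2342 dBW


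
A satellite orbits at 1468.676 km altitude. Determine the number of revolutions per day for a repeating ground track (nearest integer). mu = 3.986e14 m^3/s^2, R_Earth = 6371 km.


r = 7.839676e+06 m
T = 2*pi*sqrt(r^3/mu) = 6908.0965 s = 115.1349 min
revs/day = 1440 / 115.1349 = 12.5071
Rounded: 13 revolutions per day

13 revolutions per day


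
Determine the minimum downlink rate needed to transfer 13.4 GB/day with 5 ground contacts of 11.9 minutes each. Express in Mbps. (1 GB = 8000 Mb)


total contact time = 5 * 11.9 * 60 = 3570.0000 s
data = 13.4 GB = 107200.0000 Mb
rate = 107200.0000 / 3570.0000 = 30.0280 Mbps

30.0280 Mbps


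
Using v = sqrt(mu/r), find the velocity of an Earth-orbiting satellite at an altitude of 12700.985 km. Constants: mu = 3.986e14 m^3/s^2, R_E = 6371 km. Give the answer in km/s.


r = R_E + alt = 6371.0 + 12700.985 = 19071.9850 km = 1.9071985e+07 m
v = sqrt(mu/r) = sqrt(3.986e14 / 1.9071985e+07) = 4571.6261 m/s = 4.5716 km/s

4.5716 km/s


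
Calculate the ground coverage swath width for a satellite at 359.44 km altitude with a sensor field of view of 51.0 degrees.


FOV = 51.0 deg = 0.8901179 rad
swath = 2 * alt * tan(FOV/2) = 2 * 359.44 * tan(0.445059)
swath = 2 * 359.44 * 0.4769755
swath = 342.8882 km

342.8882 km


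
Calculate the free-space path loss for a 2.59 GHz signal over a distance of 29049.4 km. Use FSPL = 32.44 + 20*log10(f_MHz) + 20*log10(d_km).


f = 2.59 GHz = 2590.0000 MHz
d = 29049.4 km
FSPL = 32.44 + 20*log10(2590.0000) + 20*log10(29049.4)
FSPL = 32.44 + 68.2660 + 89.2627
FSPL = 189.9687 dB

189.9687 dB


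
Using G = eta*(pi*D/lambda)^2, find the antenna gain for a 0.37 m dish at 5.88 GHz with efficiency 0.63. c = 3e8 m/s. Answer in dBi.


lambda = c/f = 3e8 / 5.88e+09 = 0.05102041 m
G = eta*(pi*D/lambda)^2 = 0.63*(pi*0.37/0.05102041)^2
G = 327.0061 (linear)
G = 10*log10(327.0061) = 25.1456 dBi

25.1456 dBi


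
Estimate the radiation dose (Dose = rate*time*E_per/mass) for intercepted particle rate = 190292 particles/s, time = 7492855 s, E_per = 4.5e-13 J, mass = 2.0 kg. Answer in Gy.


Total energy deposited = rate * time * E_per
  = 190292 * 7492855 * 4.5e-13 = 0.6416237 J
Dose = E_total / mass = 0.6416237 / 2.0
Dose = 0.3208118 Gy

0.3208 Gy


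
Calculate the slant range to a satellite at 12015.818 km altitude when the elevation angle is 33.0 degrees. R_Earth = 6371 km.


h = 12015.818 km, el = 33.0 deg
d = -R_E*sin(el) + sqrt((R_E*sin(el))^2 + 2*R_E*h + h^2)
d = -6371.0000*sin(0.5759587) + sqrt((6371.0000*0.544639)^2 + 2*6371.0000*12015.818 + 12015.818^2)
d = 14123.4446 km

14123.4446 km


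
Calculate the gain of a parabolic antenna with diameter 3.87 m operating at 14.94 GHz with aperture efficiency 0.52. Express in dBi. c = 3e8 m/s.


lambda = c/f = 3e8 / 1.494e+10 = 0.02008032 m
G = eta*(pi*D/lambda)^2 = 0.52*(pi*3.87/0.02008032)^2
G = 190626.6890 (linear)
G = 10*log10(190626.6890) = 52.8018 dBi

52.8018 dBi


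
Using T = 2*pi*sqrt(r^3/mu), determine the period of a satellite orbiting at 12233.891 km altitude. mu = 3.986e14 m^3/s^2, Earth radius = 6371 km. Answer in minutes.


r = 18604.8910 km = 1.8604891e+07 m
T = 2*pi*sqrt(r^3/mu) = 2*pi*sqrt(6.4399336e+21 / 3.986e14)
T = 25255.2642 s = 420.9211 min

420.9211 minutes


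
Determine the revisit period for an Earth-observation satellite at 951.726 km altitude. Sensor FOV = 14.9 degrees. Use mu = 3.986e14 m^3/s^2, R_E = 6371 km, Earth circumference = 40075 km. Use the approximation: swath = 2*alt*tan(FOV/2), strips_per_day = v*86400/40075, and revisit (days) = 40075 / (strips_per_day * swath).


swath = 2*951.726*tan(0.130027) = 248.9045 km
v = sqrt(mu/r) = 7377.8913 m/s = 7.3779 km/s
strips/day = v*86400/40075 = 7.3779*86400/40075 = 15.9064
coverage/day = strips * swath = 15.9064 * 248.9045 = 3959.1803 km
revisit = 40075 / 3959.1803 = 10.1220 days

10.1220 days
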